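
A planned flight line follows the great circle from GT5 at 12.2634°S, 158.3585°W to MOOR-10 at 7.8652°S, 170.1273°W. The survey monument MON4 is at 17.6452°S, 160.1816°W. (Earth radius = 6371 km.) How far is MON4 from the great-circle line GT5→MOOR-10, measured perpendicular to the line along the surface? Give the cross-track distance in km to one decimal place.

629.3 km

δ₁₃ = central angle GT5→MON4 = 0.098828 rad  (haversine)
θ₁₃ = bearing GT5→MON4 = 197.894°,  θ₁₂ = bearing GT5→MOOR-10 = 289.680°
dₓₜ = R·arcsin(sin δ₁₃ · sin(θ₁₃ − θ₁₂)) = 6371·arcsin(0.09867·sin(-91.786°)) = -629.329 km
|dₓₜ| = 629.329 km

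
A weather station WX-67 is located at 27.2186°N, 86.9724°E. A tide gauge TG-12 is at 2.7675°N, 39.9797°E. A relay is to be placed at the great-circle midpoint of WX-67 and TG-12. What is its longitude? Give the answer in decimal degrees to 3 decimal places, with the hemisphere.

62.031°E

Bx = cos φ₂ cos Δλ = 0.681296,  By = cos φ₂ sin Δλ = -0.730414
φₘ = atan2(sin φ₁ + sin φ₂, √((cos φ₁ + Bx)² + By²)) = 16.27464°
λₘ = λ₁ + atan2(By, cos φ₁ + Bx) = 62.03092°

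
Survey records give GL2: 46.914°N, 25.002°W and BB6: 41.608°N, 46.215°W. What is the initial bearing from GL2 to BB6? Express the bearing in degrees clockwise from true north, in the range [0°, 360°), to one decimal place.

Δλ = -21.2130°
y = sin Δλ · cos φ₂ = -0.270547
x = cos φ₁ sin φ₂ − sin φ₁ cos φ₂ cos Δλ = -0.055474
θ = atan2(y, x) = -101.5876° → 258.4124° (mod 360°)

258.4°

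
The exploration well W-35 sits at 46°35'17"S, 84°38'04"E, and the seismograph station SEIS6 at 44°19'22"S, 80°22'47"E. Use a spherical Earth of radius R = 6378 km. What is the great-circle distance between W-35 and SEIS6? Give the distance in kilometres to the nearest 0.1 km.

417.0 km

W-35: φ = -46.58806°, λ = +84.63444°
SEIS6: φ = -44.32278°, λ = +80.37972°
Δφ = 2.2653°,  Δλ = -4.2547°
a = sin²(Δφ/2) + cos φ₁ cos φ₂ sin²(Δλ/2) = 0.001068
c = 2·arcsin(√a) = 0.065379 rad = 3.7459°
d = R·c = 6378 × 0.065379 = 417.0 km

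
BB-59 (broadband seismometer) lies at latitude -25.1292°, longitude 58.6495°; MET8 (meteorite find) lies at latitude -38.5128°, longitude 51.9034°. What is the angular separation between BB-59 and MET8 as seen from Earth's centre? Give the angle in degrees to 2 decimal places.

Δφ = -13.3836°,  Δλ = -6.7461°
a = sin²(Δφ/2) + cos φ₁ cos φ₂ sin²(Δλ/2) = 0.016031
c = 2·arcsin(√a) = 0.253911 rad = 14.5480°

14.55°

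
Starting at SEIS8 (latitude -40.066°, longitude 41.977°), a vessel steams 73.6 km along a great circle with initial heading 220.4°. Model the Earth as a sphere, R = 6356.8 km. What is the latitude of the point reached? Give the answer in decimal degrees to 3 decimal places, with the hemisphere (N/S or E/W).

40.570°S

δ = d/R = 73.6/6356.8 = 0.011578 rad
φ₂ = arcsin(sin φ₁ cos δ + cos φ₁ sin δ cos θ)
   = arcsin(-0.64367·0.99993 + 0.76530·0.01158·-0.76154) = -40.56982°
λ₂ = λ₁ + atan2(sin θ sin δ cos φ₁, cos δ − sin φ₁ sin φ₂) = 41.41099°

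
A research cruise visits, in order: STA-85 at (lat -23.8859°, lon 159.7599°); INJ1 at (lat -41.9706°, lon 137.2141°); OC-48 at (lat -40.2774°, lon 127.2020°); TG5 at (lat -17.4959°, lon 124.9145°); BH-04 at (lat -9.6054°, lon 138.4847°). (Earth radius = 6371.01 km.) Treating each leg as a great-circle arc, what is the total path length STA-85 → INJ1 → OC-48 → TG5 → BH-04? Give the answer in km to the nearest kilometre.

STA-85→INJ1: c = 0.454130 rad, d = 2893.27 km
INJ1→OC-48: c = 0.134823 rad, d = 858.96 km
OC-48→TG5: c = 0.399107 rad, d = 2542.71 km
TG5→BH-04: c = 0.268084 rad, d = 1707.97 km
Total = 2893.27 + 858.96 + 2542.71 + 1707.97 = 8002.91 km

8003 km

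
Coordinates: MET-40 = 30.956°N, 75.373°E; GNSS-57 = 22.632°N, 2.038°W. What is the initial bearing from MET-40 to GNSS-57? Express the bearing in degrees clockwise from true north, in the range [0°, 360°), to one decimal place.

284.1°

Δλ = -77.4110°
y = sin Δλ · cos φ₂ = -0.900805
x = cos φ₁ sin φ₂ − sin φ₁ cos φ₂ cos Δλ = 0.226520
θ = atan2(y, x) = -75.8848° → 284.1152° (mod 360°)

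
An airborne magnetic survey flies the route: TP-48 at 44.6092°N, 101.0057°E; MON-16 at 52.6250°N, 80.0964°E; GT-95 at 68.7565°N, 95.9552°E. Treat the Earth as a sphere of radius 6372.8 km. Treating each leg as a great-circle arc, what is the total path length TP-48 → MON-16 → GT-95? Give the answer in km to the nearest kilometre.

TP-48→MON-16: c = 0.277399 rad, d = 1767.81 km
MON-16→GT-95: c = 0.310258 rad, d = 1977.21 km
Total = 1767.81 + 1977.21 = 3745.02 km

3745 km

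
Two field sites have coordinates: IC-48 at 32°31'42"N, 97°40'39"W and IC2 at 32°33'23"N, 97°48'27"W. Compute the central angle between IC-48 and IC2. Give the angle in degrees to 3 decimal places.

IC-48: φ = +32.52833°, λ = -97.67750°
IC2: φ = +32.55639°, λ = -97.80750°
Δφ = 0.0281°,  Δλ = -0.1300°
a = sin²(Δφ/2) + cos φ₁ cos φ₂ sin²(Δλ/2) = 0.000001
c = 2·arcsin(√a) = 0.001974 rad = 0.1131°

0.113°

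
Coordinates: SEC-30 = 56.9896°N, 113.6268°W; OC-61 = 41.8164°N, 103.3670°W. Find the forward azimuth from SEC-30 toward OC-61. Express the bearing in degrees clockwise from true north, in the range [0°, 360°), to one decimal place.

152.2°

Δλ = 10.2598°
y = sin Δλ · cos φ₂ = 0.132744
x = cos φ₁ sin φ₂ − sin φ₁ cos φ₂ cos Δλ = -0.251745
θ = atan2(y, x) = 152.1975° → 152.1975° (mod 360°)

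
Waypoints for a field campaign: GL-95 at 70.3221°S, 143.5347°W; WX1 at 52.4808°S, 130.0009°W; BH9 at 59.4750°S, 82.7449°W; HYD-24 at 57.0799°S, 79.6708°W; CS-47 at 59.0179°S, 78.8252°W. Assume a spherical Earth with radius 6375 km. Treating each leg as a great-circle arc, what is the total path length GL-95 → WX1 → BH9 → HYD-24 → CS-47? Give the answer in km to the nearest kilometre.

5617 km

GL-95→WX1: c = 0.329469 rad, d = 2100.37 km
WX1→BH9: c = 0.466435 rad, d = 2973.53 km
BH9→HYD-24: c = 0.050420 rad, d = 321.43 km
HYD-24→CS-47: c = 0.034714 rad, d = 221.30 km
Total = 2100.37 + 2973.53 + 321.43 + 221.30 = 5616.62 km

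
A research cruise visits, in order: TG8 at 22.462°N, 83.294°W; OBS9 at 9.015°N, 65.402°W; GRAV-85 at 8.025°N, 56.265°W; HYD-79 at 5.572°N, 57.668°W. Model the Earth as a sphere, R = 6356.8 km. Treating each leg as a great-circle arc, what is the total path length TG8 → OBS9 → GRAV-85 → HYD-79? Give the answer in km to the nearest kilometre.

TG8→OBS9: c = 0.380594 rad, d = 2419.36 km
OBS9→GRAV-85: c = 0.158649 rad, d = 1008.50 km
GRAV-85→HYD-79: c = 0.049235 rad, d = 312.98 km
Total = 2419.36 + 1008.50 + 312.98 = 3740.84 km

3741 km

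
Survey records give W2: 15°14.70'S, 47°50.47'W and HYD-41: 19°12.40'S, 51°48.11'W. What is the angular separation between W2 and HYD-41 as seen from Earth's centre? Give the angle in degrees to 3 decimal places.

W2: φ = -15.24500°, λ = -47.84117°
HYD-41: φ = -19.20667°, λ = -51.80183°
Δφ = -3.9617°,  Δλ = -3.9607°
a = sin²(Δφ/2) + cos φ₁ cos φ₂ sin²(Δλ/2) = 0.002283
c = 2·arcsin(√a) = 0.095593 rad = 5.4771°

5.477°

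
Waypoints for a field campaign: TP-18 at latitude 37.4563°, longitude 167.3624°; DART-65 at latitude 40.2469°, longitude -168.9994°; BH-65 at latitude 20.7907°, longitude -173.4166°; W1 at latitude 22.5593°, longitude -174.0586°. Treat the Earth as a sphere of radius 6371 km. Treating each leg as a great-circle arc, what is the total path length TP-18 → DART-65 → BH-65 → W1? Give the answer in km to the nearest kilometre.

TP-18→DART-65: c = 0.323977 rad, d = 2064.06 km
DART-65→BH-65: c = 0.345882 rad, d = 2203.61 km
BH-65→W1: c = 0.032577 rad, d = 207.55 km
Total = 2064.06 + 2203.61 + 207.55 = 4475.22 km

4475 km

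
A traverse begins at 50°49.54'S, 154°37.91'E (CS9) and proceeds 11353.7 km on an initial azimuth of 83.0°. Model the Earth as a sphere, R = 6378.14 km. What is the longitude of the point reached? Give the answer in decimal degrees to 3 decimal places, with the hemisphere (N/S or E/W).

113.078°W

CS9: φ = -50.82567°, λ = +154.63183°
δ = d/R = 11353.7/6378.14 = 1.780096 rad
φ₂ = arcsin(sin φ₁ cos δ + cos φ₁ sin δ cos θ)
   = arcsin(-0.77523·-0.20777 + 0.63168·0.97818·0.12187) = 13.67271°
λ₂ = λ₁ + atan2(sin θ sin δ cos φ₁, cos δ − sin φ₁ sin φ₂) = -113.07771°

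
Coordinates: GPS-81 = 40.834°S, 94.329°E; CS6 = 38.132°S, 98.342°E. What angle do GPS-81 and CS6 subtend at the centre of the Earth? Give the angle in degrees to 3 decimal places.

Δφ = 2.7020°,  Δλ = 4.0130°
a = sin²(Δφ/2) + cos φ₁ cos φ₂ sin²(Δλ/2) = 0.001285
c = 2·arcsin(√a) = 0.071722 rad = 4.1094°

4.109°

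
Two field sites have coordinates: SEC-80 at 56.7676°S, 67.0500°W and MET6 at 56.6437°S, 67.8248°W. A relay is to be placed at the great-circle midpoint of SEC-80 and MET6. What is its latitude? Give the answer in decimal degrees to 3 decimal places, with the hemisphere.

Bx = cos φ₂ cos Δλ = 0.549794,  By = cos φ₂ sin Δλ = -0.007435
φₘ = atan2(sin φ₁ + sin φ₂, √((cos φ₁ + Bx)² + By²)) = -56.70625°
λₘ = λ₁ + atan2(By, cos φ₁ + Bx) = -67.43804°

56.706°S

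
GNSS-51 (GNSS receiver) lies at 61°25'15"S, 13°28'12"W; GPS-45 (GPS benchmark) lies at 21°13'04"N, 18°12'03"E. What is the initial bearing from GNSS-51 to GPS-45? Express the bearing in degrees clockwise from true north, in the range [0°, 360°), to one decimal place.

29.4°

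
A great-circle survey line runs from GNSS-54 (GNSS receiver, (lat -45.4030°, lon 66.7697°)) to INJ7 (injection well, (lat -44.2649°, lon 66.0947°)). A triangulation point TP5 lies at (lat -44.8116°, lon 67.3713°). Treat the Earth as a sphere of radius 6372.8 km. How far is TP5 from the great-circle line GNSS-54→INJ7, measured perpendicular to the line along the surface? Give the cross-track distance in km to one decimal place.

69.4 km

δ₁₃ = central angle GNSS-54→TP5 = 0.012707 rad  (haversine)
θ₁₃ = bearing GNSS-54→TP5 = 35.890°,  θ₁₂ = bearing GNSS-54→INJ7 = 336.950°
dₓₜ = R·arcsin(sin δ₁₃ · sin(θ₁₃ − θ₁₂)) = 6372.8·arcsin(0.01271·sin(-301.060°)) = 69.366 km
|dₓₜ| = 69.366 km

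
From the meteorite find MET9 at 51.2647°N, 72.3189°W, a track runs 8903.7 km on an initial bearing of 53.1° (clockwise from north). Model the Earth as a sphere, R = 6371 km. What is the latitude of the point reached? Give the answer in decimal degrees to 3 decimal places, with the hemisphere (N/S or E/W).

30.301°N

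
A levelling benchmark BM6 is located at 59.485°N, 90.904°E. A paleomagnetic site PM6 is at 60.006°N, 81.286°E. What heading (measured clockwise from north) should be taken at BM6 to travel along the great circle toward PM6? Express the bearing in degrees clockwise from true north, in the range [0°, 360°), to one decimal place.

280.3°

Δλ = -9.6180°
y = sin Δλ · cos φ₂ = -0.083524
x = cos φ₁ sin φ₂ − sin φ₁ cos φ₂ cos Δλ = 0.015147
θ = atan2(y, x) = -79.7214° → 280.2786° (mod 360°)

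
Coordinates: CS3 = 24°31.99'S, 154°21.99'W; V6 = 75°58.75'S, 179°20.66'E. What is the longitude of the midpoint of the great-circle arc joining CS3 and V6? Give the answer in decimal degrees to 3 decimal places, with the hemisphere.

159.806°W

CS3: φ = -24.53317°, λ = -154.36650°
V6: φ = -75.97917°, λ = +179.34433°
Bx = cos φ₂ cos Δλ = 0.217216,  By = cos φ₂ sin Δλ = -0.107304
φₘ = atan2(sin φ₁ + sin φ₂, √((cos φ₁ + Bx)² + By²)) = -50.74770°
λₘ = λ₁ + atan2(By, cos φ₁ + Bx) = -159.80565°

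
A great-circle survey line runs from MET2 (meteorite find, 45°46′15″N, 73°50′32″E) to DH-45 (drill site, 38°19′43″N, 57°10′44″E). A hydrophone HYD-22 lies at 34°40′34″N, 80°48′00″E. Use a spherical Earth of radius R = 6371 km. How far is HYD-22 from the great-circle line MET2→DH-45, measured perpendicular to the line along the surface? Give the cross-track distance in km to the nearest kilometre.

1365 km

MET2: φ = +45.77083°, λ = +73.84222°
DH-45: φ = +38.32861°, λ = +57.17889°
HYD-22: φ = +34.67611°, λ = +80.80000°
δ₁₃ = central angle MET2→HYD-22 = 0.214486 rad  (haversine)
θ₁₃ = bearing MET2→HYD-22 = 152.092°,  θ₁₂ = bearing MET2→DH-45 = 244.785°
dₓₜ = R·arcsin(sin δ₁₃ · sin(θ₁₃ − θ₁₂)) = 6371·arcsin(0.21285·sin(-92.693°)) = -1364.957 km
|dₓₜ| = 1364.957 km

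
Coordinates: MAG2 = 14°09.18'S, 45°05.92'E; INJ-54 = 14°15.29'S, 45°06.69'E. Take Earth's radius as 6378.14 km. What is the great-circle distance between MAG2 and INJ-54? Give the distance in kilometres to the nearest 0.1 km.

MAG2: φ = -14.15300°, λ = +45.09867°
INJ-54: φ = -14.25483°, λ = +45.11150°
Δφ = -0.1018°,  Δλ = 0.0128°
a = sin²(Δφ/2) + cos φ₁ cos φ₂ sin²(Δλ/2) = 0.000001
c = 2·arcsin(√a) = 0.001791 rad = 0.1026°
d = R·c = 6378.14 × 0.001791 = 11.4 km

11.4 km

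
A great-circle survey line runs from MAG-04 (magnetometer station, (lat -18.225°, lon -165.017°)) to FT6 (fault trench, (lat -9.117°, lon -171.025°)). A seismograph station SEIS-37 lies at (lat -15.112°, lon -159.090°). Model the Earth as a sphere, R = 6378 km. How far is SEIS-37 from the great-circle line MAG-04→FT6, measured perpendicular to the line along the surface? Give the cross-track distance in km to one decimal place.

δ₁₃ = central angle MAG-04→SEIS-37 = 0.112999 rad  (haversine)
θ₁₃ = bearing MAG-04→SEIS-37 = 62.141°,  θ₁₂ = bearing MAG-04→FT6 = 326.578°
dₓₜ = R·arcsin(sin δ₁₃ · sin(θ₁₃ − θ₁₂)) = 6378·arcsin(0.11276·sin(-264.437°)) = 717.299 km
|dₓₜ| = 717.299 km

717.3 km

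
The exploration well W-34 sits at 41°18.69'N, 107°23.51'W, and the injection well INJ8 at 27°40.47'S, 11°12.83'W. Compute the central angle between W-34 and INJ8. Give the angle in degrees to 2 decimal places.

112.22°

W-34: φ = +41.31150°, λ = -107.39183°
INJ8: φ = -27.67450°, λ = -11.21383°
Δφ = -68.9860°,  Δλ = 96.1780°
a = sin²(Δφ/2) + cos φ₁ cos φ₂ sin²(Δλ/2) = 0.689097
c = 2·arcsin(√a) = 1.958641 rad = 112.2219°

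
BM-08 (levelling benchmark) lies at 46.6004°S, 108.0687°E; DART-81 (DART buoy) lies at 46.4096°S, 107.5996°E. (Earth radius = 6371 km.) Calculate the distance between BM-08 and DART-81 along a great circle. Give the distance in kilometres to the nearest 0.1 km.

41.7 km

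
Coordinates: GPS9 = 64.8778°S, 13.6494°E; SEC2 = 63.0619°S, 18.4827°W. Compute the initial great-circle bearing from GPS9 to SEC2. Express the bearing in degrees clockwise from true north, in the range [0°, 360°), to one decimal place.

262.6°

Δλ = -32.1321°
y = sin Δλ · cos φ₂ = -0.240953
x = cos φ₁ sin φ₂ − sin φ₁ cos φ₂ cos Δλ = -0.031141
θ = atan2(y, x) = -97.3640° → 262.6360° (mod 360°)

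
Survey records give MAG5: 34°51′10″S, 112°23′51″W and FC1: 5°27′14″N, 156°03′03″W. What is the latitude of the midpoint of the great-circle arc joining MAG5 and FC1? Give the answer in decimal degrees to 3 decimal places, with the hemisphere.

MAG5: φ = -34.85278°, λ = -112.39750°
FC1: φ = +5.45389°, λ = -156.05083°
Bx = cos φ₂ cos Δλ = 0.720254,  By = cos φ₂ sin Δλ = -0.687168
φₘ = atan2(sin φ₁ + sin φ₂, √((cos φ₁ + Bx)² + By²)) = -15.76879°
λₘ = λ₁ + atan2(By, cos φ₁ + Bx) = -136.43242°

15.769°S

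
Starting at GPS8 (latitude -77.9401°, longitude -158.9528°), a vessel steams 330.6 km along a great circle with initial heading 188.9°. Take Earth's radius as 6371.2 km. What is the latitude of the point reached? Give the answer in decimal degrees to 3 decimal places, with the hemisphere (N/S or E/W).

δ = d/R = 330.6/6371.2 = 0.051890 rad
φ₂ = arcsin(sin φ₁ cos δ + cos φ₁ sin δ cos θ)
   = arcsin(-0.97793·0.99865 + 0.20893·0.05187·-0.98796) = -80.86595°
λ₂ = λ₁ + atan2(sin θ sin δ cos φ₁, cos δ − sin φ₁ sin φ₂) = -161.85024°

80.866°S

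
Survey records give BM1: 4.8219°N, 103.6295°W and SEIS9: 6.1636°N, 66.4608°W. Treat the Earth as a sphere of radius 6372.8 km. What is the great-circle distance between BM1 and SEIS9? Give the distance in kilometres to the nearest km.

Δφ = 1.3417°,  Δλ = 37.1687°
a = sin²(Δφ/2) + cos φ₁ cos φ₂ sin²(Δλ/2) = 0.100763
c = 2·arcsin(√a) = 0.646039 rad = 37.0153°
d = R·c = 6372.8 × 0.646039 = 4117.1 km

4117 km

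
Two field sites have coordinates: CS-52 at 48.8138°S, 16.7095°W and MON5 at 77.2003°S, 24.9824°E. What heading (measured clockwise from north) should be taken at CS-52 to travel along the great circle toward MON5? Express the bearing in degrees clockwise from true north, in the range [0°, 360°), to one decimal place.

164.1°

Δλ = 41.6919°
y = sin Δλ · cos φ₂ = 0.147354
x = cos φ₁ sin φ₂ − sin φ₁ cos φ₂ cos Δλ = -0.517644
θ = atan2(y, x) = 164.1103° → 164.1103° (mod 360°)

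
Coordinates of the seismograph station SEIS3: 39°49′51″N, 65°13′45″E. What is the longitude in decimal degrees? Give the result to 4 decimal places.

65° + 13′/60 + 45″/3600 = 65 + 0.21667 + 0.01250 = 65.2292°

65.2292°E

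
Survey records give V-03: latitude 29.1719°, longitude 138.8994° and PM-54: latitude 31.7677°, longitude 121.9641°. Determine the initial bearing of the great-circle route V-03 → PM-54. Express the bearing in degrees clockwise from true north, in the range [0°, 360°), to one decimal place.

Δλ = -16.9353°
y = sin Δλ · cos φ₂ = -0.247653
x = cos φ₁ sin φ₂ − sin φ₁ cos φ₂ cos Δλ = 0.063261
θ = atan2(y, x) = -75.6707° → 284.3293° (mod 360°)

284.3°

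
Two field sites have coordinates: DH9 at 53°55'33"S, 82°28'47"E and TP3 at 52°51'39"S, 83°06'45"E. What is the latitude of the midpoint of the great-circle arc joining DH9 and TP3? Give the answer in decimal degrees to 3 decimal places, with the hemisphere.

DH9: φ = -53.92583°, λ = +82.47972°
TP3: φ = -52.86083°, λ = +83.11250°
Bx = cos φ₂ cos Δλ = 0.603716,  By = cos φ₂ sin Δλ = 0.006668
φₘ = atan2(sin φ₁ + sin φ₂, √((cos φ₁ + Bx)² + By²)) = -53.39375°
λₘ = λ₁ + atan2(By, cos φ₁ + Bx) = 82.80007°

53.394°S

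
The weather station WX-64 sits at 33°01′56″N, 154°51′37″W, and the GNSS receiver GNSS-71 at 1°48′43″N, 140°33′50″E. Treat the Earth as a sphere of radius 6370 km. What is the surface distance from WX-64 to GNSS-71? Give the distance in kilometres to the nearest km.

7544 km

WX-64: φ = +33.03222°, λ = -154.86028°
GNSS-71: φ = +1.81194°, λ = +140.56389°
Δφ = -31.2203°,  Δλ = -64.5758°
a = sin²(Δφ/2) + cos φ₁ cos φ₂ sin²(Δλ/2) = 0.311510
c = 2·arcsin(√a) = 1.184264 rad = 67.8533°
d = R·c = 6370 × 1.184264 = 7543.8 km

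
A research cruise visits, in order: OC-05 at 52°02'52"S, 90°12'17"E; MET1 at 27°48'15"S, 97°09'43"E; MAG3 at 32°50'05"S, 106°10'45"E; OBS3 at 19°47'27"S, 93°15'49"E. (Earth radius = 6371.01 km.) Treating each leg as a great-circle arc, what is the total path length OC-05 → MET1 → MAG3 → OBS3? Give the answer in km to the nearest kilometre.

OC-05: φ = -52.04778°, λ = +90.20472°
MET1: φ = -27.80417°, λ = +97.16194°
MAG3: φ = -32.83472°, λ = +106.17917°
OBS3: φ = -19.79083°, λ = +93.26361°
OC-05→MET1: c = 0.432783 rad, d = 2757.26 km
MET1→MAG3: c = 0.161652 rad, d = 1029.89 km
MAG3→OBS3: c = 0.303837 rad, d = 1935.75 km
Total = 2757.26 + 1029.89 + 1935.75 = 5722.90 km

5723 km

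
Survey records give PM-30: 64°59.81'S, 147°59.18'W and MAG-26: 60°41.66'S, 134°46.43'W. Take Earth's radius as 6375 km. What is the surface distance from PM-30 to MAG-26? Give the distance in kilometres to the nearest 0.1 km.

PM-30: φ = -64.99683°, λ = -147.98633°
MAG-26: φ = -60.69433°, λ = -134.77383°
Δφ = 4.3025°,  Δλ = 13.2125°
a = sin²(Δφ/2) + cos φ₁ cos φ₂ sin²(Δλ/2) = 0.004147
c = 2·arcsin(√a) = 0.128888 rad = 7.3847°
d = R·c = 6375 × 0.128888 = 821.7 km

821.7 km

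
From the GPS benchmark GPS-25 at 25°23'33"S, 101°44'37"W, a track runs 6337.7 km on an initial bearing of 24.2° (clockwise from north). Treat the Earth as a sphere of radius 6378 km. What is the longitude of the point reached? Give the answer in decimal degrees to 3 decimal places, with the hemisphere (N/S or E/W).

GPS-25: φ = -25.39250°, λ = -101.74361°
δ = d/R = 6337.7/6378 = 0.993681 rad
φ₂ = arcsin(sin φ₁ cos δ + cos φ₁ sin δ cos θ)
   = arcsin(-0.42882·0.54561 + 0.90339·0.83804·0.91212) = 27.16666°
λ₂ = λ₁ + atan2(sin θ sin δ cos φ₁, cos δ − sin φ₁ sin φ₂) = -79.02977°

79.030°W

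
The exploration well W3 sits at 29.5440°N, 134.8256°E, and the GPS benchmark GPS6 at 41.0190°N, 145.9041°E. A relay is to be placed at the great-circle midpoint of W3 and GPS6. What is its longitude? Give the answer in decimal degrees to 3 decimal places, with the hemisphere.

139.970°E

Bx = cos φ₂ cos Δλ = 0.740432,  By = cos φ₂ sin Δλ = 0.144978
φₘ = atan2(sin φ₁ + sin φ₂, √((cos φ₁ + Bx)² + By²)) = 35.40740°
λₘ = λ₁ + atan2(By, cos φ₁ + Bx) = 139.96983°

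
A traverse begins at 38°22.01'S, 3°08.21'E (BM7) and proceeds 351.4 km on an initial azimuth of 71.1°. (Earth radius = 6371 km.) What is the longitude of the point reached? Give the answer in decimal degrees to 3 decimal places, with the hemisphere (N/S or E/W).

6.895°E

BM7: φ = -38.36683°, λ = +3.13683°
δ = d/R = 351.4/6371 = 0.055156 rad
φ₂ = arcsin(sin φ₁ cos δ + cos φ₁ sin δ cos θ)
   = arcsin(-0.62069·0.99848 + 0.78405·0.05513·0.32392) = -37.28278°
λ₂ = λ₁ + atan2(sin θ sin δ cos φ₁, cos δ − sin φ₁ sin φ₂) = 6.89532°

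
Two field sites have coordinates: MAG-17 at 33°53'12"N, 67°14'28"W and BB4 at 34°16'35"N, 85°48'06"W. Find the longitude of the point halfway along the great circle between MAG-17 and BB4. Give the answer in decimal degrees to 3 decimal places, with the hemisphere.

MAG-17: φ = +33.88667°, λ = -67.24111°
BB4: φ = +34.27639°, λ = -85.80167°
Bx = cos φ₂ cos Δλ = 0.783351,  By = cos φ₂ sin Δλ = -0.263027
φₘ = atan2(sin φ₁ + sin φ₂, √((cos φ₁ + Bx)² + By²)) = 34.43273°
λₘ = λ₁ + atan2(By, cos φ₁ + Bx) = -76.49985°

76.500°W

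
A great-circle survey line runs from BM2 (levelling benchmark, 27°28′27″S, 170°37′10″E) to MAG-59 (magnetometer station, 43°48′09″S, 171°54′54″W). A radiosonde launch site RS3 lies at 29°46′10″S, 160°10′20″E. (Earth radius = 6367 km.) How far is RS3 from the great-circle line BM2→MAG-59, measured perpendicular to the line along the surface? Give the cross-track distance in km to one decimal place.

BM2: φ = -27.47417°, λ = +170.61944°
MAG-59: φ = -43.80250°, λ = -171.91500°
RS3: φ = -29.76944°, λ = +160.17222°
δ₁₃ = central angle BM2→RS3 = 0.164925 rad  (haversine)
θ₁₃ = bearing BM2→RS3 = 253.478°,  θ₁₂ = bearing BM2→MAG-59 = 143.848°
dₓₜ = R·arcsin(sin δ₁₃ · sin(θ₁₃ − θ₁₂)) = 6367·arcsin(0.16418·sin(109.630°)) = 988.536 km
|dₓₜ| = 988.536 km

988.5 km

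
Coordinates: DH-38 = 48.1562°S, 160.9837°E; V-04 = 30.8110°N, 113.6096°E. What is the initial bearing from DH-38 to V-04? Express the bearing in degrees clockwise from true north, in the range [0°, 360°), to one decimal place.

Δλ = -47.3741°
y = sin Δλ · cos φ₂ = -0.631943
x = cos φ₁ sin φ₂ − sin φ₁ cos φ₂ cos Δλ = 0.774988
θ = atan2(y, x) = -39.1946° → 320.8054° (mod 360°)

320.8°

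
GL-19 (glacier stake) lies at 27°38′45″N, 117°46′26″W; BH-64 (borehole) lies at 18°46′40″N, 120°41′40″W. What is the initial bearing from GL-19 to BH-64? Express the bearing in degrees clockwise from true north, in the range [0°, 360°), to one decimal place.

197.4°

GL-19: φ = +27.64583°, λ = -117.77389°
BH-64: φ = +18.77778°, λ = -120.69444°
Δλ = -2.9206°
y = sin Δλ · cos φ₂ = -0.048239
x = cos φ₁ sin φ₂ − sin φ₁ cos φ₂ cos Δλ = -0.153589
θ = atan2(y, x) = -162.5635° → 197.4365° (mod 360°)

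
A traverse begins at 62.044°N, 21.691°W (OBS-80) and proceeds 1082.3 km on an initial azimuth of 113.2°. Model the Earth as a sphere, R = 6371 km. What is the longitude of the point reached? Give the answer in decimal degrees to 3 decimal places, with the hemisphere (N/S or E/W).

δ = d/R = 1082.3/6371 = 0.169879 rad
φ₂ = arcsin(sin φ₁ cos δ + cos φ₁ sin δ cos θ)
   = arcsin(0.88331·0.98561 + 0.46879·0.16906·-0.39394) = 57.07372°
λ₂ = λ₁ + atan2(sin θ sin δ cos φ₁, cos δ − sin φ₁ sin φ₂) = -5.07963°

5.080°W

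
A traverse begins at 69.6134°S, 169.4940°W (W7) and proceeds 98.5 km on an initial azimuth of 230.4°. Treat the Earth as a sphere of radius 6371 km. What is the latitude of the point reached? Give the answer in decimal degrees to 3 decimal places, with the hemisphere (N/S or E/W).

δ = d/R = 98.5/6371 = 0.015461 rad
φ₂ = arcsin(sin φ₁ cos δ + cos φ₁ sin δ cos θ)
   = arcsin(-0.93736·0.99988 + 0.34835·0.01546·-0.63742) = -70.16680°
λ₂ = λ₁ + atan2(sin θ sin δ cos φ₁, cos δ − sin φ₁ sin φ₂) = -171.50606°

70.167°S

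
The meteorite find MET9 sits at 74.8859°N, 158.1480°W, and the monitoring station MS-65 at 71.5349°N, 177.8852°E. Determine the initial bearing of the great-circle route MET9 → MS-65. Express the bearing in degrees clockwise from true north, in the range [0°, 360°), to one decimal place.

256.0°

Δλ = -23.9668°
y = sin Δλ · cos φ₂ = -0.128657
x = cos φ₁ sin φ₂ − sin φ₁ cos φ₂ cos Δλ = -0.032089
θ = atan2(y, x) = -104.0049° → 255.9951° (mod 360°)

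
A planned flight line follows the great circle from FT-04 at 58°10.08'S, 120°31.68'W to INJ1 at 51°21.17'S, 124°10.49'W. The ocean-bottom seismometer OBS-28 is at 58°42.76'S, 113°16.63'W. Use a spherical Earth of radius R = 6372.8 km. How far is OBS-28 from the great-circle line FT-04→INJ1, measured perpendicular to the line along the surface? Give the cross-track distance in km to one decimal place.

FT-04: φ = -58.16800°, λ = -120.52800°
INJ1: φ = -51.35283°, λ = -124.17483°
OBS-28: φ = -58.71267°, λ = -113.27717°
δ₁₃ = central angle FT-04→OBS-28 = 0.066880 rad  (haversine)
θ₁₃ = bearing FT-04→OBS-28 = 101.247°,  θ₁₂ = bearing FT-04→INJ1 = 341.335°
dₓₜ = R·arcsin(sin δ₁₃ · sin(θ₁₃ − θ₁₂)) = 6372.8·arcsin(0.06683·sin(-240.088°)) = 369.366 km
|dₓₜ| = 369.366 km

369.4 km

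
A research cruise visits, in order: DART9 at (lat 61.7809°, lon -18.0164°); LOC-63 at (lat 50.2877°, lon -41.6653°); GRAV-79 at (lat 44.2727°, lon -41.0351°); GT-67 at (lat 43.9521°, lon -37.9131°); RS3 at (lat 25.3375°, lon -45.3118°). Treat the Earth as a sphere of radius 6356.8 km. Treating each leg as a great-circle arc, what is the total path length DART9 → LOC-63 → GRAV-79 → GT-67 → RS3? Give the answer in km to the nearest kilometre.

DART9→LOC-63: c = 0.302560 rad, d = 1923.31 km
LOC-63→GRAV-79: c = 0.105245 rad, d = 669.02 km
GRAV-79→GT-67: c = 0.039518 rad, d = 251.20 km
GT-67→RS3: c = 0.341451 rad, d = 2170.54 km
Total = 1923.31 + 669.02 + 251.20 + 2170.54 = 5014.08 km

5014 km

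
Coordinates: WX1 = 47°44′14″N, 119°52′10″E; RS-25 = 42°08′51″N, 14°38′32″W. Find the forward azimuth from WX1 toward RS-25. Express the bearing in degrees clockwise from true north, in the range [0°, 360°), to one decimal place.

WX1: φ = +47.73722°, λ = +119.86944°
RS-25: φ = +42.14750°, λ = -14.64222°
Δλ = -134.5117°
y = sin Δλ · cos φ₂ = -0.528712
x = cos φ₁ sin φ₂ − sin φ₁ cos φ₂ cos Δλ = 0.835966
θ = atan2(y, x) = -32.3116° → 327.6884° (mod 360°)

327.7°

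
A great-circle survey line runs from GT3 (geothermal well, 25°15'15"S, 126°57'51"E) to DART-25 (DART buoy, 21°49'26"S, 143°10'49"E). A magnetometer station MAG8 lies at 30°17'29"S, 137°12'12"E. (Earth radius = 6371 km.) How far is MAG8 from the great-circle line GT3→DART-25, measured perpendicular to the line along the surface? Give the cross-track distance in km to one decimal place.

754.0 km

GT3: φ = -25.25417°, λ = +126.96417°
DART-25: φ = -21.82389°, λ = +143.18028°
MAG8: φ = -30.29139°, λ = +137.20333°
δ₁₃ = central angle GT3→MAG8 = 0.180796 rad  (haversine)
θ₁₃ = bearing GT3→MAG8 = 121.395°,  θ₁₂ = bearing GT3→DART-25 = 80.351°
dₓₜ = R·arcsin(sin δ₁₃ · sin(θ₁₃ − θ₁₂)) = 6371·arcsin(0.17981·sin(41.044°)) = 753.991 km
|dₓₜ| = 753.991 km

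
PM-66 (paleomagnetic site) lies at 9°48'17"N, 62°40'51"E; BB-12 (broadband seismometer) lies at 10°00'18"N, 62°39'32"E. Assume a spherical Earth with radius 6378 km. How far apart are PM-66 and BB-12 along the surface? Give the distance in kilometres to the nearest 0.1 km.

22.4 km

PM-66: φ = +9.80472°, λ = +62.68083°
BB-12: φ = +10.00500°, λ = +62.65889°
Δφ = 0.2003°,  Δλ = -0.0219°
a = sin²(Δφ/2) + cos φ₁ cos φ₂ sin²(Δλ/2) = 0.000003
c = 2·arcsin(√a) = 0.003516 rad = 0.2014°
d = R·c = 6378 × 0.003516 = 22.4 km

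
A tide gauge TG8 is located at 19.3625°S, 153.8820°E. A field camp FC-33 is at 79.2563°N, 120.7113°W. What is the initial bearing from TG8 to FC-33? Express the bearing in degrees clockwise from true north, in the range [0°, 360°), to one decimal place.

Δλ = 85.4067°
y = sin Δλ · cos φ₂ = 0.185817
x = cos φ₁ sin φ₂ − sin φ₁ cos φ₂ cos Δλ = 0.931852
θ = atan2(y, x) = 11.2772° → 11.2772° (mod 360°)

11.3°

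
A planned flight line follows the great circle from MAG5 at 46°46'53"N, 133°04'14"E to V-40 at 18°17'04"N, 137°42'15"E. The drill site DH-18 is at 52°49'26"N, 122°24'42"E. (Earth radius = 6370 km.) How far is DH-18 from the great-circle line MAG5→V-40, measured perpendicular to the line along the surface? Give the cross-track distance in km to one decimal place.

589.0 km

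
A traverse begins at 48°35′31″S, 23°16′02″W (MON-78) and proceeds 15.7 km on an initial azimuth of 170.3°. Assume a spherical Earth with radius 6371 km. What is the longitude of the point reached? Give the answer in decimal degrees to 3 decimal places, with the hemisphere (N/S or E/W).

23.231°W

MON-78: φ = -48.59194°, λ = -23.26722°
δ = d/R = 15.7/6371 = 0.002464 rad
φ₂ = arcsin(sin φ₁ cos δ + cos φ₁ sin δ cos θ)
   = arcsin(-0.75002·1.00000 + 0.66142·0.00246·-0.98570) = -48.73111°
λ₂ = λ₁ + atan2(sin θ sin δ cos φ₁, cos δ − sin φ₁ sin φ₂) = -23.23116°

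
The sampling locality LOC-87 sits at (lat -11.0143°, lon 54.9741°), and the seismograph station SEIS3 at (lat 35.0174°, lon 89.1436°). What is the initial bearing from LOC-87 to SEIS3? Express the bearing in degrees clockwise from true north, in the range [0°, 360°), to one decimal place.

33.6°

Δλ = 34.1695°
y = sin Δλ · cos φ₂ = 0.459973
x = cos φ₁ sin φ₂ − sin φ₁ cos φ₂ cos Δλ = 0.692714
θ = atan2(y, x) = 33.5848° → 33.5848° (mod 360°)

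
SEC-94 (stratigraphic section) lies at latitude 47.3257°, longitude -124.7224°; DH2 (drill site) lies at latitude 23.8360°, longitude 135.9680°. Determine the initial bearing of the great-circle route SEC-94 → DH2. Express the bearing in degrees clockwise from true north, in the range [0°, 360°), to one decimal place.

293.0°

Δλ = -99.3096°
y = sin Δλ · cos φ₂ = -0.902658
x = cos φ₁ sin φ₂ − sin φ₁ cos φ₂ cos Δλ = 0.382716
θ = atan2(y, x) = -67.0237° → 292.9763° (mod 360°)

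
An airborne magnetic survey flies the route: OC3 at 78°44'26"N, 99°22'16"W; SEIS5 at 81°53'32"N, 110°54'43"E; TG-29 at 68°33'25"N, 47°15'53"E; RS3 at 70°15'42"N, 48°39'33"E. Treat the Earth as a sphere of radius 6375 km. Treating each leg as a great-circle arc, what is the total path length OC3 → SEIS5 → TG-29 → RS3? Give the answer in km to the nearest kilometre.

4415 km

OC3: φ = +78.74056°, λ = -99.37111°
SEIS5: φ = +81.89222°, λ = +110.91194°
TG-29: φ = +68.55694°, λ = +47.26472°
RS3: φ = +70.26167°, λ = +48.65917°
OC3→SEIS5: c = 0.326502 rad, d = 2081.45 km
SEIS5→TG-29: c = 0.335139 rad, d = 2136.51 km
TG-29→RS3: c = 0.030958 rad, d = 197.36 km
Total = 2081.45 + 2136.51 + 197.36 = 4415.31 km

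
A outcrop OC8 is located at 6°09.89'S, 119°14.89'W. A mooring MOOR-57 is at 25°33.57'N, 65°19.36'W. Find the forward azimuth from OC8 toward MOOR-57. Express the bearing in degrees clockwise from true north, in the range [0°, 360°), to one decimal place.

OC8: φ = -6.16483°, λ = -119.24817°
MOOR-57: φ = +25.55950°, λ = -65.32267°
Δλ = 53.9255°
y = sin Δλ · cos φ₂ = 0.729155
x = cos φ₁ sin φ₂ − sin φ₁ cos φ₂ cos Δλ = 0.486000
θ = atan2(y, x) = 56.3156° → 56.3156° (mod 360°)

56.3°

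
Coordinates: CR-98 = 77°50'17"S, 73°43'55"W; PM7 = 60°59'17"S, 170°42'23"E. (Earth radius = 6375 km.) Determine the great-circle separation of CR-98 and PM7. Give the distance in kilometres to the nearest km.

CR-98: φ = -77.83806°, λ = -73.73194°
PM7: φ = -60.98806°, λ = +170.70639°
Δφ = 16.8500°,  Δλ = -115.5617°
a = sin²(Δφ/2) + cos φ₁ cos φ₂ sin²(Δλ/2) = 0.094598
c = 2·arcsin(√a) = 0.625272 rad = 35.8255°
d = R·c = 6375 × 0.625272 = 3986.1 km

3986 km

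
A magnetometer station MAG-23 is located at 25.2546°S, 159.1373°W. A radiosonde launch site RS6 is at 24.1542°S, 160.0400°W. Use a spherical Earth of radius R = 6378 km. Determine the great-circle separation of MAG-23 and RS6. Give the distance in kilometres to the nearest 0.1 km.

Δφ = 1.1004°,  Δλ = -0.9027°
a = sin²(Δφ/2) + cos φ₁ cos φ₂ sin²(Δλ/2) = 0.000143
c = 2·arcsin(√a) = 0.023952 rad = 1.3724°
d = R·c = 6378 × 0.023952 = 152.8 km

152.8 km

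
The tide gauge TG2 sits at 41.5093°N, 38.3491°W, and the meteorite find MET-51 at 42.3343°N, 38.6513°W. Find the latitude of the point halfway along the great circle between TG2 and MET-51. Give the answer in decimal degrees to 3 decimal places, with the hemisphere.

41.922°N

Bx = cos φ₂ cos Δλ = 0.739218,  By = cos φ₂ sin Δλ = -0.003899
φₘ = atan2(sin φ₁ + sin φ₂, √((cos φ₁ + Bx)² + By²)) = 41.92190°
λₘ = λ₁ + atan2(By, cos φ₁ + Bx) = -38.49922°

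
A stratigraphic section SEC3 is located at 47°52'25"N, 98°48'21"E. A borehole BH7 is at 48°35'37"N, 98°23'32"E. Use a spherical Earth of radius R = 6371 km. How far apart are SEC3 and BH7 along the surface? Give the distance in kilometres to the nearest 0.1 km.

SEC3: φ = +47.87361°, λ = +98.80583°
BH7: φ = +48.59361°, λ = +98.39222°
Δφ = 0.7200°,  Δλ = -0.4136°
a = sin²(Δφ/2) + cos φ₁ cos φ₂ sin²(Δλ/2) = 0.000045
c = 2·arcsin(√a) = 0.013455 rad = 0.7709°
d = R·c = 6371 × 0.013455 = 85.7 km

85.7 km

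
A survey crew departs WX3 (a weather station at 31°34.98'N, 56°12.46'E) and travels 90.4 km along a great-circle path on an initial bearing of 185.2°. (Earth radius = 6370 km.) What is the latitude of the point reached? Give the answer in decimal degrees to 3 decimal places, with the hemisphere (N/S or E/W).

30.773°N

WX3: φ = +31.58300°, λ = +56.20767°
δ = d/R = 90.4/6370 = 0.014192 rad
φ₂ = arcsin(sin φ₁ cos δ + cos φ₁ sin δ cos θ)
   = arcsin(0.52373·0.99990 + 0.85188·0.01419·-0.99588) = 30.77320°
λ₂ = λ₁ + atan2(sin θ sin δ cos φ₁, cos δ − sin φ₁ sin φ₂) = 56.12190°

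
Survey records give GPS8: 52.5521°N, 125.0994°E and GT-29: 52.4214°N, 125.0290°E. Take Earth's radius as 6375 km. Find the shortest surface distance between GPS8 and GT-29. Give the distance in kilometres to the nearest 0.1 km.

15.3 km

Δφ = -0.1307°,  Δλ = -0.0704°
a = sin²(Δφ/2) + cos φ₁ cos φ₂ sin²(Δλ/2) = 0.000001
c = 2·arcsin(√a) = 0.002401 rad = 0.1376°
d = R·c = 6375 × 0.002401 = 15.3 km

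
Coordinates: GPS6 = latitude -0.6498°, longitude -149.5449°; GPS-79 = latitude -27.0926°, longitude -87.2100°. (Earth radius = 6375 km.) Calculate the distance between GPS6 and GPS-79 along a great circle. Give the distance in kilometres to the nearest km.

Δφ = -26.4428°,  Δλ = 62.3349°
a = sin²(Δφ/2) + cos φ₁ cos φ₂ sin²(Δλ/2) = 0.290753
c = 2·arcsin(√a) = 1.139010 rad = 65.2605°
d = R·c = 6375 × 1.139010 = 7261.2 km

7261 km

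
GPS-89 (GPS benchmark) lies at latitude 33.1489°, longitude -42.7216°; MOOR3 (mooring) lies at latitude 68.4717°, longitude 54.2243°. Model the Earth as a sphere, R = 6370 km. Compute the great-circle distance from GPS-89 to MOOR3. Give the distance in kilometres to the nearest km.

6878 km

Δφ = 35.3228°,  Δλ = 96.9459°
a = sin²(Δφ/2) + cos φ₁ cos φ₂ sin²(Δλ/2) = 0.264243
c = 2·arcsin(√a) = 1.079790 rad = 61.8674°
d = R·c = 6370 × 1.079790 = 6878.3 km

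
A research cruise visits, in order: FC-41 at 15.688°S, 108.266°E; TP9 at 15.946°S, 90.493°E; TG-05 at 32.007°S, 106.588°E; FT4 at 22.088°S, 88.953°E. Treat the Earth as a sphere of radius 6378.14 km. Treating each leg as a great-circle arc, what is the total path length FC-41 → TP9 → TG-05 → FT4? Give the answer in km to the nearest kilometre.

FC-41→TP9: c = 0.298396 rad, d = 1903.21 km
TP9→TG-05: c = 0.379072 rad, d = 2417.77 km
TG-05→FT4: c = 0.323506 rad, d = 2063.37 km
Total = 1903.21 + 2417.77 + 2063.37 = 6384.35 km

6384 km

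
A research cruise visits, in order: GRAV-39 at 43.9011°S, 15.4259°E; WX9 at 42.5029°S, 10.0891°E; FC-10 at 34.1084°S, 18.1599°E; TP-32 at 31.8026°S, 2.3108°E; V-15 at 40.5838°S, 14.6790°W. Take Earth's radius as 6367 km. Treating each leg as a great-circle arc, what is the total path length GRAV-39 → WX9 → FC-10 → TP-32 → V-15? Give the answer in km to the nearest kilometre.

4929 km

GRAV-39→WX9: c = 0.072133 rad, d = 459.27 km
WX9→FC-10: c = 0.183340 rad, d = 1167.32 km
FC-10→TP-32: c = 0.235320 rad, d = 1498.28 km
TP-32→V-15: c = 0.283403 rad, d = 1804.42 km
Total = 459.27 + 1167.32 + 1498.28 + 1804.42 = 4929.30 km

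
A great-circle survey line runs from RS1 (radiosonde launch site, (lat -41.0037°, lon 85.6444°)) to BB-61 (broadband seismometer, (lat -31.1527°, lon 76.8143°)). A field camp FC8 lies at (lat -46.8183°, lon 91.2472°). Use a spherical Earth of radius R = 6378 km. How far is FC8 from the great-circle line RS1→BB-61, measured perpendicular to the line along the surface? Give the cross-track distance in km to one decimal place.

δ₁₃ = central angle RS1→FC8 = 0.123466 rad  (haversine)
θ₁₃ = bearing RS1→FC8 = 147.146°,  θ₁₂ = bearing RS1→BB-61 = 321.378°
dₓₜ = R·arcsin(sin δ₁₃ · sin(θ₁₃ − θ₁₂)) = 6378·arcsin(0.12315·sin(-174.232°)) = -78.941 km
|dₓₜ| = 78.941 km

78.9 km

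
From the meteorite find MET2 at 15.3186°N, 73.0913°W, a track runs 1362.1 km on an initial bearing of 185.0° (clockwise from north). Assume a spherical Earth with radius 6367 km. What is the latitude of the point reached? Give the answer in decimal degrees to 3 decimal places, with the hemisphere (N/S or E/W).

δ = d/R = 1362.1/6367 = 0.213931 rad
φ₂ = arcsin(sin φ₁ cos δ + cos φ₁ sin δ cos θ)
   = arcsin(0.26419·0.97720 + 0.96447·0.21230·-0.99619) = 3.10595°
λ₂ = λ₁ + atan2(sin θ sin δ cos φ₁, cos δ − sin φ₁ sin φ₂) = -74.15309°

3.106°N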